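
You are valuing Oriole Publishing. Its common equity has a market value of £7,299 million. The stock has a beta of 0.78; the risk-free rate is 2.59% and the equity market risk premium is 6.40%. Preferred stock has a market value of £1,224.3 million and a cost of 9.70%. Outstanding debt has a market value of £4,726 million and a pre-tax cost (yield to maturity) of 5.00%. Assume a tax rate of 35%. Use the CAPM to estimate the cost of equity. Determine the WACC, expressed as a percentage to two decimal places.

6.23%

Cost of equity via CAPM: Re = 2.59% + 0.78 × 6.4% = 7.5820%.
Total capital V = 7299 + 1224.3 + 4726 = 13249.3.
Equity: weight = 7299/13249.3 = 0.5509; cost = 7.582%.
Preferred: weight = 1224.3/13249.3 = 0.0924; cost = 9.7%.
Debt: weight = 4726/13249.3 = 0.3567; after-tax cost = 5% × (1 − 35%) = 3.2500%.
WACC = 0.5509 × 7.5820% + 0.0924 × 9.7000% + 0.3567 × 3.2500% = 6.2325%.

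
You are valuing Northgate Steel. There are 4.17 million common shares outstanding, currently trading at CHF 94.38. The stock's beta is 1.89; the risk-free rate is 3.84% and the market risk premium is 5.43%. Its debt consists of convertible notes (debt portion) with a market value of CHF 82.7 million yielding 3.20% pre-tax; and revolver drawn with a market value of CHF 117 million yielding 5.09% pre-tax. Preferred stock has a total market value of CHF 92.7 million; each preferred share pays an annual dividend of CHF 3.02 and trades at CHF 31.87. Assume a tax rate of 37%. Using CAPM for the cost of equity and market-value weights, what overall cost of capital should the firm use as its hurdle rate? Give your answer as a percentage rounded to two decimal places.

Cost of equity via CAPM: Re = 3.84% + 1.89 × 5.43% = 14.1027%.
Cost of preferred: Rp = 3.02 / 31.87 = 9.4760%.
Market value of equity E = 94.38 × 4.17m = 393.5646m.
Total capital V = 393.5646 + 92.7 + 82.7 + 117 = 685.9646.
Equity: weight = 393.5646/685.9646 = 0.5737; cost = 14.1027%.
Preferred: weight = 92.7/685.9646 = 0.1351; cost = 9.476%.
Convertible notes (debt portion): weight = 82.7/685.9646 = 0.1206; after-tax cost = 3.2% × (1 − 37%) = 2.0160%.
Revolver drawn: weight = 117/685.9646 = 0.1706; after-tax cost = 5.09% × (1 − 37%) = 3.2067%.
WACC = 0.5737 × 14.1027% + 0.1351 × 9.4760% + 0.1206 × 2.0160% + 0.1706 × 3.2067% = 10.1618%.

10.16%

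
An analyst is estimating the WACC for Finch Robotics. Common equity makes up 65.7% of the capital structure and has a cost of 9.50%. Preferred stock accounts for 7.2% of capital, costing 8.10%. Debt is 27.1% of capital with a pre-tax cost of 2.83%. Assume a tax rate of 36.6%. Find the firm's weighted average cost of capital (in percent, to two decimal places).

7.31%

After-tax cost of debt = 2.83% × (1 − 36.6%) = 1.7942%.
WACC = 0.657 × 9.5000% + 0.072 × 8.1000% + 0.271 × 1.7942% = 7.3109%.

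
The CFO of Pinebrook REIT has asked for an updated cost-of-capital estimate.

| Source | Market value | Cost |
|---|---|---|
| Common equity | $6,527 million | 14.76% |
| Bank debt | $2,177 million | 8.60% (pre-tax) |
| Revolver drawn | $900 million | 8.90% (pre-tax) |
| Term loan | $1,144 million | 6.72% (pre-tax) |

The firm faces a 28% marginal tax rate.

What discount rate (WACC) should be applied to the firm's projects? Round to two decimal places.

11.27%

Total capital V = 6527 + 2177 + 900 + 1144 = 10748.
Equity: weight = 6527/10748 = 0.6073; cost = 14.76%.
Bank debt: weight = 2177/10748 = 0.2025; after-tax cost = 8.6% × (1 − 28%) = 6.1920%.
Revolver drawn: weight = 900/10748 = 0.0837; after-tax cost = 8.9% × (1 − 28%) = 6.4080%.
Term loan: weight = 1144/10748 = 0.1064; after-tax cost = 6.72% × (1 − 28%) = 4.8384%.
WACC = 0.6073 × 14.7600% + 0.2025 × 6.1920% + 0.0837 × 6.4080% + 0.1064 × 4.8384% = 11.2692%.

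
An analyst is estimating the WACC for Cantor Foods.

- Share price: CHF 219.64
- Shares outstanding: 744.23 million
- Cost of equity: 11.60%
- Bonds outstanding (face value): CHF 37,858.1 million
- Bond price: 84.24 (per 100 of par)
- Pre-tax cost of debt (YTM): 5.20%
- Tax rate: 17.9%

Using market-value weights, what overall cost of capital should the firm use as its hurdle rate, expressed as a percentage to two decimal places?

Market value of equity E = 219.64 × 744.23m = 163462.6772m. Market value of debt D = 37858.1m × 84.24/100 = 31891.66344m.
Total capital V = 163462.6772 + 31891.66344 = 195354.34064.
Equity: weight = 163462.6772/195354.34064 = 0.8367; cost = 11.6%.
Bonds outstanding: weight = 31891.66344/195354.34064 = 0.1633; after-tax cost = 5.2% × (1 − 17.9%) = 4.2692%.
WACC = 0.8367 × 11.6000% + 0.1633 × 4.2692% = 10.4032%.

10.40%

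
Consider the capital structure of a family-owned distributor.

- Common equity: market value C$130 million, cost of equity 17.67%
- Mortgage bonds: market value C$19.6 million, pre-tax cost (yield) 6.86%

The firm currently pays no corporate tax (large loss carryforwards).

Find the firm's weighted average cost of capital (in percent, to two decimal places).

16.25%

Total capital V = 130 + 19.6 = 149.6.
Equity: weight = 130/149.6 = 0.8690; cost = 17.67%.
Mortgage bonds: weight = 19.6/149.6 = 0.1310; after-tax cost = 6.86% × (1 − 0%) = 6.8600%.
WACC = 0.8690 × 17.6700% + 0.1310 × 6.8600% = 16.2537%.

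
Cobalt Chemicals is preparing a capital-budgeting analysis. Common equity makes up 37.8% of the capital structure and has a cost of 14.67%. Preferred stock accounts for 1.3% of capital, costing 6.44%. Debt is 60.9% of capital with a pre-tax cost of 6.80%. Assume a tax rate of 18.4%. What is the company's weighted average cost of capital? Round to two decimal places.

After-tax cost of debt = 6.8% × (1 − 18.4%) = 5.5488%.
WACC = 0.378 × 14.6700% + 0.013 × 6.4400% + 0.609 × 5.5488% = 9.0082%.

9.01%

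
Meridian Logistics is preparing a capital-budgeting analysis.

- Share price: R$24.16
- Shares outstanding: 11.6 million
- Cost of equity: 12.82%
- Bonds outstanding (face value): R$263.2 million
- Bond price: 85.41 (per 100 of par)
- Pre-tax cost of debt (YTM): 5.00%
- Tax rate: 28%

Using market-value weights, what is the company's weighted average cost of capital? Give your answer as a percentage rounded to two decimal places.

8.72%

Market value of equity E = 24.16 × 11.6m = 280.256m. Market value of debt D = 263.2m × 85.41/100 = 224.79912m.
Total capital V = 280.256 + 224.79912 = 505.05512.
Equity: weight = 280.256/505.05512 = 0.5549; cost = 12.82%.
Bonds outstanding: weight = 224.79912/505.05512 = 0.4451; after-tax cost = 5% × (1 − 28%) = 3.6000%.
WACC = 0.5549 × 12.8200% + 0.4451 × 3.6000% = 8.7162%.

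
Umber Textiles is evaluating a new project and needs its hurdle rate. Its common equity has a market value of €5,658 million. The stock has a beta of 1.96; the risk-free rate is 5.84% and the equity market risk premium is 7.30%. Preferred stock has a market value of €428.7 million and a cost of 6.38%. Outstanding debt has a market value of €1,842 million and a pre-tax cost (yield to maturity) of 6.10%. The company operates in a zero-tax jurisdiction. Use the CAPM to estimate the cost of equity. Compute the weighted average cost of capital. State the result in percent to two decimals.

16.14%

Cost of equity via CAPM: Re = 5.84% + 1.96 × 7.3% = 20.1480%.
Total capital V = 5658 + 428.7 + 1842 = 7928.7.
Equity: weight = 5658/7928.7 = 0.7136; cost = 20.148%.
Preferred: weight = 428.7/7928.7 = 0.0541; cost = 6.38%.
Debt: weight = 1842/7928.7 = 0.2323; after-tax cost = 6.1% × (1 − 0%) = 6.1000%.
WACC = 0.7136 × 20.1480% + 0.0541 × 6.3800% + 0.2323 × 6.1000% = 16.1399%.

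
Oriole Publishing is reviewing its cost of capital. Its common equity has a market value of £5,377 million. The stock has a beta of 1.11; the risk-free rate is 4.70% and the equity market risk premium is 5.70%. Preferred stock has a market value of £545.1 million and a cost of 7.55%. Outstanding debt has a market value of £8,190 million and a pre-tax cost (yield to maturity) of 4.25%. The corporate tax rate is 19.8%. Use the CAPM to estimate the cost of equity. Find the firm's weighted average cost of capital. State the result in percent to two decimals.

Cost of equity via CAPM: Re = 4.7% + 1.11 × 5.7% = 11.0270%.
Total capital V = 5377 + 545.1 + 8190 = 14112.1.
Equity: weight = 5377/14112.1 = 0.3810; cost = 11.027%.
Preferred: weight = 545.1/14112.1 = 0.0386; cost = 7.55%.
Debt: weight = 8190/14112.1 = 0.5804; after-tax cost = 4.25% × (1 − 19.8%) = 3.4085%.
WACC = 0.3810 × 11.0270% + 0.0386 × 7.5500% + 0.5804 × 3.4085% = 6.4713%.

6.47%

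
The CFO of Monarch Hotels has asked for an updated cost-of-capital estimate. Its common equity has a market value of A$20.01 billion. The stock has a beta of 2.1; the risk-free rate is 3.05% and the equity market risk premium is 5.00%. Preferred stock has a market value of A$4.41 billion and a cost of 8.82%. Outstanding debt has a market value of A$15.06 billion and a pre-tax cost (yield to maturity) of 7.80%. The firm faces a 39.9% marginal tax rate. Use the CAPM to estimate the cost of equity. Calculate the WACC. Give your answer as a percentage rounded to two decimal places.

9.64%

Cost of equity via CAPM: Re = 3.05% + 2.1 × 5.0% = 13.5500%.
Total capital V = 20.01 + 4.41 + 15.06 = 39.48.
Equity: weight = 20.01/39.48 = 0.5068; cost = 13.55%.
Preferred: weight = 4.41/39.48 = 0.1117; cost = 8.82%.
Debt: weight = 15.06/39.48 = 0.3815; after-tax cost = 7.8% × (1 − 39.9%) = 4.6878%.
WACC = 0.5068 × 13.5500% + 0.1117 × 8.8200% + 0.3815 × 4.6878% = 9.6411%.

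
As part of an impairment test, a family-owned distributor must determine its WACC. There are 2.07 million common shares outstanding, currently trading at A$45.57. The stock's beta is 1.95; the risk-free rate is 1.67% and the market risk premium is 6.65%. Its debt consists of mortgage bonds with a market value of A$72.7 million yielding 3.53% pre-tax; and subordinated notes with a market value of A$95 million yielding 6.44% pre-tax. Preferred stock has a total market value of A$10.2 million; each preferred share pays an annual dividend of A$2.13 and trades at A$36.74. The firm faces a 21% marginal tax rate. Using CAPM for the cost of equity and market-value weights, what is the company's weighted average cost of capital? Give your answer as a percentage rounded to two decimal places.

Cost of equity via CAPM: Re = 1.67% + 1.95 × 6.65% = 14.6375%.
Cost of preferred: Rp = 2.13 / 36.74 = 5.7975%.
Market value of equity E = 45.57 × 2.07m = 94.3299m.
Total capital V = 94.3299 + 10.2 + 72.7 + 95 = 272.2299.
Equity: weight = 94.3299/272.2299 = 0.3465; cost = 14.6375%.
Preferred: weight = 10.2/272.2299 = 0.0375; cost = 5.7975%.
Mortgage bonds: weight = 72.7/272.2299 = 0.2671; after-tax cost = 3.53% × (1 − 21%) = 2.7887%.
Subordinated notes: weight = 95/272.2299 = 0.3490; after-tax cost = 6.44% × (1 − 21%) = 5.0876%.
WACC = 0.3465 × 14.6375% + 0.0375 × 5.7975% + 0.2671 × 2.7887% + 0.3490 × 5.0876% = 7.8094%.

7.81%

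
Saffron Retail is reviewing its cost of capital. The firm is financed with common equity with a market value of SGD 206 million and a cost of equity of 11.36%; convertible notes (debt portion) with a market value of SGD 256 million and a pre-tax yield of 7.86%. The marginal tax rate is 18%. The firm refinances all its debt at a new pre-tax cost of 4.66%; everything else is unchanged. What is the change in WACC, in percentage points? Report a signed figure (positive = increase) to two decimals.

Current WACC:
Total capital V = 206 + 256 = 462.
Equity: weight = 206/462 = 0.4459; cost = 11.36%.
Convertible notes (debt portion): weight = 256/462 = 0.5541; after-tax cost = 7.86% × (1 − 18%) = 6.4452%.
WACC = 0.4459 × 11.3600% + 0.5541 × 6.4452% = 8.6366%.
After the change:
Total capital V = 206 + 256 = 462.
Equity: weight = 206/462 = 0.4459; cost = 11.36%.
Convertible notes (debt portion): weight = 256/462 = 0.5541; after-tax cost = 4.66% × (1 − 18%) = 3.8212%.
WACC = 0.4459 × 11.3600% + 0.5541 × 3.8212% = 7.1827%.
Change in WACC = 7.1827% − 8.6366% = -1.4540 pp.

-1.45 pp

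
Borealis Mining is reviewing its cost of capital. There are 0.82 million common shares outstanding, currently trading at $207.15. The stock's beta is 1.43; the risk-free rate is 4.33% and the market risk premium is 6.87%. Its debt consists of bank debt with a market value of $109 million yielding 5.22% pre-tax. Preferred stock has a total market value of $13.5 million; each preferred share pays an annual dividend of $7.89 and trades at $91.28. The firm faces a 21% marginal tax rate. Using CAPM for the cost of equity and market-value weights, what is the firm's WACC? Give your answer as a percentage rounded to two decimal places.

Cost of equity via CAPM: Re = 4.33% + 1.43 × 6.87% = 14.1541%.
Cost of preferred: Rp = 7.89 / 91.28 = 8.6437%.
Market value of equity E = 207.15 × 0.82m = 169.863m.
Total capital V = 169.863 + 13.5 + 109 = 292.363.
Equity: weight = 169.863/292.363 = 0.5810; cost = 14.1541%.
Preferred: weight = 13.5/292.363 = 0.0462; cost = 8.6437%.
Bank debt: weight = 109/292.363 = 0.3728; after-tax cost = 5.22% × (1 − 21%) = 4.1238%.
WACC = 0.5810 × 14.1541% + 0.0462 × 8.6437% + 0.3728 × 4.1238% = 10.1601%.

10.16%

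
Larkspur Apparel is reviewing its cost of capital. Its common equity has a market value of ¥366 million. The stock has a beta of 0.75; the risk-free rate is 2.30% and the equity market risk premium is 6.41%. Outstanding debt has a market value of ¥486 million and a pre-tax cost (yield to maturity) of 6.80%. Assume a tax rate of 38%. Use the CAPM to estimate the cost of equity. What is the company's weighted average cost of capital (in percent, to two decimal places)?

Cost of equity via CAPM: Re = 2.3% + 0.75 × 6.41% = 7.1075%.
Total capital V = 366 + 486 = 852.
Equity: weight = 366/852 = 0.4296; cost = 7.1075%.
Debt: weight = 486/852 = 0.5704; after-tax cost = 6.8% × (1 − 38%) = 4.2160%.
WACC = 0.4296 × 7.1075% + 0.5704 × 4.2160% = 5.4581%.

5.46%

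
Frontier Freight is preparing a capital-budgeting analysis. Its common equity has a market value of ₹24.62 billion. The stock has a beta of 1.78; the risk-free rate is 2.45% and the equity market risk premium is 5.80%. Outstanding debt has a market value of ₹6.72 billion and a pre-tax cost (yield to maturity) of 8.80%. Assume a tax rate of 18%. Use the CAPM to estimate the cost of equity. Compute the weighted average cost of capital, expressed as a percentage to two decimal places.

11.58%

Cost of equity via CAPM: Re = 2.45% + 1.78 × 5.8% = 12.7740%.
Total capital V = 24.62 + 6.72 = 31.34.
Equity: weight = 24.62/31.34 = 0.7856; cost = 12.774%.
Debt: weight = 6.72/31.34 = 0.2144; after-tax cost = 8.8% × (1 − 18%) = 7.2160%.
WACC = 0.7856 × 12.7740% + 0.2144 × 7.2160% = 11.5822%.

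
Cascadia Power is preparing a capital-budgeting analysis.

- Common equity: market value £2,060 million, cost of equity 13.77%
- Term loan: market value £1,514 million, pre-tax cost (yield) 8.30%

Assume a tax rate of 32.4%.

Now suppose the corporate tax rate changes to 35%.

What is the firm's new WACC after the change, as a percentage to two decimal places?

After the change:
Total capital V = 2060 + 1514 = 3574.
Equity: weight = 2060/3574 = 0.5764; cost = 13.77%.
Term loan: weight = 1514/3574 = 0.4236; after-tax cost = 8.3% × (1 − 35%) = 5.3950%.
WACC = 0.5764 × 13.7700% + 0.4236 × 5.3950% = 10.2222%.

10.22%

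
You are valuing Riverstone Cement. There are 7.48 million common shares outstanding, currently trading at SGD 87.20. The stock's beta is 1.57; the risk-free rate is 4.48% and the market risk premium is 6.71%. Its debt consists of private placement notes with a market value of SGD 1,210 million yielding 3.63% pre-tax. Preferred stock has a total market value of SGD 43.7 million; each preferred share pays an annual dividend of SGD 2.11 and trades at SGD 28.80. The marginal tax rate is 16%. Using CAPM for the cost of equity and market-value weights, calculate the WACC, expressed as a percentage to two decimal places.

7.24%

Cost of equity via CAPM: Re = 4.48% + 1.57 × 6.71% = 15.0147%.
Cost of preferred: Rp = 2.11 / 28.8 = 7.3264%.
Market value of equity E = 87.2 × 7.48m = 652.256m.
Total capital V = 652.256 + 43.7 + 1210 = 1905.956.
Equity: weight = 652.256/1905.956 = 0.3422; cost = 15.0147%.
Preferred: weight = 43.7/1905.956 = 0.0229; cost = 7.3264%.
Private placement notes: weight = 1210/1905.956 = 0.6349; after-tax cost = 3.63% × (1 − 16%) = 3.0492%.
WACC = 0.3422 × 15.0147% + 0.0229 × 7.3264% + 0.6349 × 3.0492% = 7.2421%.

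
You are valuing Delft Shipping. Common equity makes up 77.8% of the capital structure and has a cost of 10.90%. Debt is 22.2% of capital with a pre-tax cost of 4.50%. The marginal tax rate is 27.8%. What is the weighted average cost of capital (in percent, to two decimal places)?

After-tax cost of debt = 4.5% × (1 − 27.8%) = 3.2490%.
WACC = 0.778 × 10.9000% + 0.222 × 3.2490% = 9.2015%.

9.20%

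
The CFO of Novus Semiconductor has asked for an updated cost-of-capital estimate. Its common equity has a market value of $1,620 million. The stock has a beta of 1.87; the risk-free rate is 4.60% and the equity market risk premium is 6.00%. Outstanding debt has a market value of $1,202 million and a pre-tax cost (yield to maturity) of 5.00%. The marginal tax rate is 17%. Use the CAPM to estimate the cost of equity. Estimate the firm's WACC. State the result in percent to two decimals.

Cost of equity via CAPM: Re = 4.6% + 1.87 × 6.0% = 15.8200%.
Total capital V = 1620 + 1202 = 2822.
Equity: weight = 1620/2822 = 0.5741; cost = 15.82%.
Debt: weight = 1202/2822 = 0.4259; after-tax cost = 5% × (1 − 17%) = 4.1500%.
WACC = 0.5741 × 15.8200% + 0.4259 × 4.1500% = 10.8493%.

10.85%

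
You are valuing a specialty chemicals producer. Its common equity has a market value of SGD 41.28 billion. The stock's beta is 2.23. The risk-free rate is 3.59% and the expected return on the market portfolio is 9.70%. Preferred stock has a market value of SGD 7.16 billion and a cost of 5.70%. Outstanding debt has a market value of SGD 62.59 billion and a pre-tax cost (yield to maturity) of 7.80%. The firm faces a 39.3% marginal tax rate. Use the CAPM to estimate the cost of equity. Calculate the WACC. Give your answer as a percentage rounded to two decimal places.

Market risk premium = 9.7% − 3.59% = 6.11%.
Cost of equity via CAPM: Re = 3.59% + 2.23 × 6.11% = 17.2153%.
Total capital V = 41.28 + 7.16 + 62.59 = 111.03.
Equity: weight = 41.28/111.03 = 0.3718; cost = 17.2153%.
Preferred: weight = 7.16/111.03 = 0.0645; cost = 5.7%.
Debt: weight = 62.59/111.03 = 0.5637; after-tax cost = 7.8% × (1 − 39.3%) = 4.7346%.
WACC = 0.3718 × 17.2153% + 0.0645 × 5.7000% + 0.5637 × 4.7346% = 9.4371%.

9.44%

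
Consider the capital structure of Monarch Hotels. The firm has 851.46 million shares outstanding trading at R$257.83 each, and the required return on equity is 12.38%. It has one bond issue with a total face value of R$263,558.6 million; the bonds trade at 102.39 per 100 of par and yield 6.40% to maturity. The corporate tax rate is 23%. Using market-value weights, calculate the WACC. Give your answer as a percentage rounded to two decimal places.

Market value of equity E = 257.83 × 851.46m = 219531.9318m. Market value of debt D = 263558.6m × 102.39/100 = 269857.65054m.
Total capital V = 219531.9318 + 269857.65054 = 489389.58234.
Equity: weight = 219531.9318/489389.58234 = 0.4486; cost = 12.38%.
Bonds outstanding: weight = 269857.65054/489389.58234 = 0.5514; after-tax cost = 6.4% × (1 − 23%) = 4.9280%.
WACC = 0.4486 × 12.3800% + 0.5514 × 4.9280% = 8.2708%.

8.27%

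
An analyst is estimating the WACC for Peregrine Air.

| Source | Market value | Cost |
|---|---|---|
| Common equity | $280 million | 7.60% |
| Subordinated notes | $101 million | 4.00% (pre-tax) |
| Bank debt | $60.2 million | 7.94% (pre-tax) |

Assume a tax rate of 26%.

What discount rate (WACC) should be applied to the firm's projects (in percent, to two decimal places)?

Total capital V = 280 + 101 + 60.2 = 441.2.
Equity: weight = 280/441.2 = 0.6346; cost = 7.6%.
Subordinated notes: weight = 101/441.2 = 0.2289; after-tax cost = 4% × (1 − 26%) = 2.9600%.
Bank debt: weight = 60.2/441.2 = 0.1364; after-tax cost = 7.94% × (1 − 26%) = 5.8756%.
WACC = 0.6346 × 7.6000% + 0.2289 × 2.9600% + 0.1364 × 5.8756% = 6.3025%.

6.30%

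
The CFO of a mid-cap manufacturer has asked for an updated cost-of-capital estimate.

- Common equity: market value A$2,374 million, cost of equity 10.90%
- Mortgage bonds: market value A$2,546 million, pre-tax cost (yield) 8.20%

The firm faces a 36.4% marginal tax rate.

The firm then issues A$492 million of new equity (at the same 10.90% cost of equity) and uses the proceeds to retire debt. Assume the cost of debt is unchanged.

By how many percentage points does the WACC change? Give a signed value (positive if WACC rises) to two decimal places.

Current WACC:
Total capital V = 2374 + 2546 = 4920.
Equity: weight = 2374/4920 = 0.4825; cost = 10.9%.
Mortgage bonds: weight = 2546/4920 = 0.5175; after-tax cost = 8.2% × (1 − 36.4%) = 5.2152%.
WACC = 0.4825 × 10.9000% + 0.5175 × 5.2152% = 7.9582%.
After the change:
Total capital V = 2866 + 2054 = 4920.
Equity: weight = 2866/4920 = 0.5825; cost = 10.9%.
Mortgage bonds: weight = 2054/4920 = 0.4175; after-tax cost = 8.2% × (1 − 36.4%) = 5.2152%.
WACC = 0.5825 × 10.9000% + 0.4175 × 5.2152% = 8.5267%.
Change in WACC = 8.5267% − 7.9582% = 0.5685 pp.

+0.57 pp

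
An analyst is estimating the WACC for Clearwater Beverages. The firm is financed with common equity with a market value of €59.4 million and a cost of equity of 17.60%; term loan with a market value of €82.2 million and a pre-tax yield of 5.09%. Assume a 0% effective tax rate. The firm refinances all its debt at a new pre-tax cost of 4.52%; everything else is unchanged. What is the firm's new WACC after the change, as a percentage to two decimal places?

After the change:
Total capital V = 59.4 + 82.2 = 141.6.
Equity: weight = 59.4/141.6 = 0.4195; cost = 17.6%.
Term loan: weight = 82.2/141.6 = 0.5805; after-tax cost = 4.52% × (1 − 0%) = 4.5200%.
WACC = 0.4195 × 17.6000% + 0.5805 × 4.5200% = 10.0069%.

10.01%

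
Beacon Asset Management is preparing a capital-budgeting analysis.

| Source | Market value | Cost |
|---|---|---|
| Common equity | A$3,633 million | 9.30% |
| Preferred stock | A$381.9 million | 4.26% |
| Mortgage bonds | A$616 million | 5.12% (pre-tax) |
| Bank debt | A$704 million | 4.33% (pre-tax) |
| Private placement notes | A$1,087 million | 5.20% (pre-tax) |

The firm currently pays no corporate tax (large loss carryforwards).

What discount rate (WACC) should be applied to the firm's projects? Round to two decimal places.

7.36%

Total capital V = 3633 + 381.9 + 616 + 704 + 1087 = 6421.9.
Equity: weight = 3633/6421.9 = 0.5657; cost = 9.3%.
Preferred: weight = 381.9/6421.9 = 0.0595; cost = 4.26%.
Mortgage bonds: weight = 616/6421.9 = 0.0959; after-tax cost = 5.12% × (1 − 0%) = 5.1200%.
Bank debt: weight = 704/6421.9 = 0.1096; after-tax cost = 4.33% × (1 − 0%) = 4.3300%.
Private placement notes: weight = 1087/6421.9 = 0.1693; after-tax cost = 5.2% × (1 − 0%) = 5.2000%.
WACC = 0.5657 × 9.3000% + 0.0595 × 4.2600% + 0.0959 × 5.1200% + 0.1096 × 4.3300% + 0.1693 × 5.2000% = 7.3605%.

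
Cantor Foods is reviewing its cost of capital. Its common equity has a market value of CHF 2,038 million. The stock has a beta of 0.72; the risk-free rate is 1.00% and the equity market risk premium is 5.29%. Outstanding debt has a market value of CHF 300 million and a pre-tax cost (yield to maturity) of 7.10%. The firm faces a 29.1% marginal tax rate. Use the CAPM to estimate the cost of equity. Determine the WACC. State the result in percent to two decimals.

Cost of equity via CAPM: Re = 1.0% + 0.72 × 5.29% = 4.8088%.
Total capital V = 2038 + 300 = 2338.
Equity: weight = 2038/2338 = 0.8717; cost = 4.8088%.
Debt: weight = 300/2338 = 0.1283; after-tax cost = 7.1% × (1 − 29.1%) = 5.0339%.
WACC = 0.8717 × 4.8088% + 0.1283 × 5.0339% = 4.8377%.

4.84%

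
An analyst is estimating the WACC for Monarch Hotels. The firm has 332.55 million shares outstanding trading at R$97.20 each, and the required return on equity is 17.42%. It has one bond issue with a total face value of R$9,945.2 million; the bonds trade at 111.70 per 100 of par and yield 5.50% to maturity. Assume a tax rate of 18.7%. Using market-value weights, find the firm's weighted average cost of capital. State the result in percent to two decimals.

Market value of equity E = 97.2 × 332.55m = 32323.86m. Market value of debt D = 9945.2m × 111.7/100 = 11108.7884m.
Total capital V = 32323.86 + 11108.7884 = 43432.6484.
Equity: weight = 32323.86/43432.6484 = 0.7442; cost = 17.42%.
Bonds outstanding: weight = 11108.7884/43432.6484 = 0.2558; after-tax cost = 5.5% × (1 − 18.7%) = 4.4715%.
WACC = 0.7442 × 17.4200% + 0.2558 × 4.4715% = 14.1082%.

14.11%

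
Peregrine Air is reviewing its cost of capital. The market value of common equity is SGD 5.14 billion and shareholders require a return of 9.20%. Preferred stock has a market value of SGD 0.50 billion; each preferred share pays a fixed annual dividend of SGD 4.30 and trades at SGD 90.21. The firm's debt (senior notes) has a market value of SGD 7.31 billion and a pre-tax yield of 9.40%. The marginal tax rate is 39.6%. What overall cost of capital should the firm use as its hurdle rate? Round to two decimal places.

Cost of preferred: Rp = 4.3 / 90.21 = 4.7667%.
Total capital V = 5.14 + 0.5 + 7.31 = 12.95.
Equity: weight = 5.14/12.95 = 0.3969; cost = 9.2%.
Preferred: weight = 0.5/12.95 = 0.0386; cost = 4.7667%.
Senior notes: weight = 7.31/12.95 = 0.5645; after-tax cost = 9.4% × (1 − 39.6%) = 5.6776%.
WACC = 0.3969 × 9.2000% + 0.0386 × 4.7667% + 0.5645 × 5.6776% = 7.0405%.

7.04%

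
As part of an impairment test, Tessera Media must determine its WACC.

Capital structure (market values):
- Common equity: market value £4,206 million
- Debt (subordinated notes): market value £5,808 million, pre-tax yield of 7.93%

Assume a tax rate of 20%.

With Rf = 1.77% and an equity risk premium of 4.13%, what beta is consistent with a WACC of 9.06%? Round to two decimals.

2.67

Total capital V = 4206 + 5808 = 10014.
Equity weight = 4206/10014 = 0.4200.
Subordinated notes weight = 5808/10014 = 0.5800.
Debt contribution = 0.5800 × 7.93% × (1 − 20%) = 3.6794%.
Required equity contribution = 9.06% − 3.6794% = 5.3806%  ⇒  Re = 12.8105%.
CAPM: 12.8105% = 1.77% + β × 4.13%  ⇒  β = 2.6732.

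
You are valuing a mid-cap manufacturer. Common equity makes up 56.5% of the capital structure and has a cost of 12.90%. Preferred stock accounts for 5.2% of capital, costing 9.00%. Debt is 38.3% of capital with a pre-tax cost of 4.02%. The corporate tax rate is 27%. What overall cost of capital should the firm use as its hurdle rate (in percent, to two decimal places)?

After-tax cost of debt = 4.02% × (1 − 27%) = 2.9346%.
WACC = 0.565 × 12.9000% + 0.052 × 9.0000% + 0.383 × 2.9346% = 8.8805%.

8.88%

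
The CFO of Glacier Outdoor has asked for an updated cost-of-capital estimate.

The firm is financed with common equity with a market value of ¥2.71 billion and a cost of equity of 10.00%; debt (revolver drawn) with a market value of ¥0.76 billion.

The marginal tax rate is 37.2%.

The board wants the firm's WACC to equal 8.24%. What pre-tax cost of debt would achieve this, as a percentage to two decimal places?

Total capital V = 2.71 + 0.76 = 3.47.
Equity weight = 2.71/3.47 = 0.7810.
Revolver drawn weight = 0.76/3.47 = 0.2190.
Equity contribution = 0.7810 × 10% = 7.8098%.
Remaining for debt = 8.24% − 7.8098% = 0.4302%.
Rd × (1 − 37.2%) × 0.2190 = 0.4302%  ⇒  Rd = 3.1277%.

3.13%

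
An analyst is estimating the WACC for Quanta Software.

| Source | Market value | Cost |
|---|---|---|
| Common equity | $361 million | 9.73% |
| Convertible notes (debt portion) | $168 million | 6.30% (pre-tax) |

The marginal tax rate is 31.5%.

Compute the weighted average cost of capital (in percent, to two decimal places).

8.01%

Total capital V = 361 + 168 = 529.
Equity: weight = 361/529 = 0.6824; cost = 9.73%.
Convertible notes (debt portion): weight = 168/529 = 0.3176; after-tax cost = 6.3% × (1 − 31.5%) = 4.3155%.
WACC = 0.6824 × 9.7300% + 0.3176 × 4.3155% = 8.0105%.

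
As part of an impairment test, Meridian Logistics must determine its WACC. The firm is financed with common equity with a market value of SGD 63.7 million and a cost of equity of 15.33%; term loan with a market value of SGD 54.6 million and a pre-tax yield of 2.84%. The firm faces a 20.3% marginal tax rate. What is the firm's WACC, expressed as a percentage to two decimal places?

9.30%

Total capital V = 63.7 + 54.6 = 118.3.
Equity: weight = 63.7/118.3 = 0.5385; cost = 15.33%.
Term loan: weight = 54.6/118.3 = 0.4615; after-tax cost = 2.84% × (1 − 20.3%) = 2.2635%.
WACC = 0.5385 × 15.3300% + 0.4615 × 2.2635% = 9.2993%.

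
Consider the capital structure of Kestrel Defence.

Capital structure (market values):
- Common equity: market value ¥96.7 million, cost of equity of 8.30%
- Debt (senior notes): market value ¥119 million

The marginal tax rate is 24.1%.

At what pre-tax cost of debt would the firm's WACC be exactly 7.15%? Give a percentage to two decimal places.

8.19%

Total capital V = 96.7 + 119 = 215.7.
Equity weight = 96.7/215.7 = 0.4483.
Senior notes weight = 119/215.7 = 0.5517.
Equity contribution = 0.4483 × 8.3% = 3.7210%.
Remaining for debt = 7.15% − 3.7210% = 3.4290%.
Rd × (1 − 24.1%) × 0.5517 = 3.4290%  ⇒  Rd = 8.1891%.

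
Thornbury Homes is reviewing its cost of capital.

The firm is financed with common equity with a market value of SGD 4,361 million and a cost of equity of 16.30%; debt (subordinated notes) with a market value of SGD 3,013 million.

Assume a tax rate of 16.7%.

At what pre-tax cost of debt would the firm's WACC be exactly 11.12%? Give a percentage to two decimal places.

Total capital V = 4361 + 3013 = 7374.
Equity weight = 4361/7374 = 0.5914.
Subordinated notes weight = 3013/7374 = 0.4086.
Equity contribution = 0.5914 × 16.3% = 9.6399%.
Remaining for debt = 11.12% − 9.6399% = 1.4801%.
Rd × (1 − 16.7%) × 0.4086 = 1.4801%  ⇒  Rd = 4.3487%.

4.35%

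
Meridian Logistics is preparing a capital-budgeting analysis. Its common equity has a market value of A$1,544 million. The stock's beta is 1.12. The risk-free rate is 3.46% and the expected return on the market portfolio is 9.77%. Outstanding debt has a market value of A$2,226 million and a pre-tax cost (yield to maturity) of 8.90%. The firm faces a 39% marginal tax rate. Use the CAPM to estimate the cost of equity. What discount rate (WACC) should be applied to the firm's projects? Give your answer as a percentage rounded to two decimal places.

7.52%

Market risk premium = 9.77% − 3.46% = 6.31%.
Cost of equity via CAPM: Re = 3.46% + 1.12 × 6.31% = 10.5272%.
Total capital V = 1544 + 2226 = 3770.
Equity: weight = 1544/3770 = 0.4095; cost = 10.5272%.
Debt: weight = 2226/3770 = 0.5905; after-tax cost = 8.9% × (1 − 39%) = 5.4290%.
WACC = 0.4095 × 10.5272% + 0.5905 × 5.4290% = 7.5170%.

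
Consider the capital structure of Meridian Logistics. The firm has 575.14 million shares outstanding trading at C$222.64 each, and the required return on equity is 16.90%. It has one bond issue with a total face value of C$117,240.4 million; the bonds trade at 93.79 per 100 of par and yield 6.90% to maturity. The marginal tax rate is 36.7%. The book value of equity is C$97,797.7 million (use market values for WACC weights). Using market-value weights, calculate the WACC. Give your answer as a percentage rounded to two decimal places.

Market value of equity E = 222.64 × 575.14m = 128049.1696m. Market value of debt D = 117240.4m × 93.79/100 = 109959.77116m.
Total capital V = 128049.1696 + 109959.77116 = 238008.94076.
Equity: weight = 128049.1696/238008.94076 = 0.5380; cost = 16.9%.
Bonds outstanding: weight = 109959.77116/238008.94076 = 0.4620; after-tax cost = 6.9% × (1 − 36.7%) = 4.3677%.
WACC = 0.5380 × 16.9000% + 0.4620 × 4.3677% = 11.1101%.

11.11%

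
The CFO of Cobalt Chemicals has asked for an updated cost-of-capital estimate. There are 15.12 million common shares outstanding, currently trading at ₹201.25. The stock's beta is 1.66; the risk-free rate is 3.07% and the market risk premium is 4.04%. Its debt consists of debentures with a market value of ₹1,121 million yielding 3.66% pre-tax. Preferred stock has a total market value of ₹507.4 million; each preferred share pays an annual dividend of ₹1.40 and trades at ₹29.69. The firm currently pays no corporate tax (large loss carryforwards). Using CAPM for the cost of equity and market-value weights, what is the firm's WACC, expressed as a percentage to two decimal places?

7.76%

Cost of equity via CAPM: Re = 3.07% + 1.66 × 4.04% = 9.7764%.
Cost of preferred: Rp = 1.4 / 29.69 = 4.7154%.
Market value of equity E = 201.25 × 15.12m = 3042.9m.
Total capital V = 3042.9 + 507.4 + 1121 = 4671.3.
Equity: weight = 3042.9/4671.3 = 0.6514; cost = 9.7764%.
Preferred: weight = 507.4/4671.3 = 0.1086; cost = 4.7154%.
Debentures: weight = 1121/4671.3 = 0.2400; after-tax cost = 3.66% × (1 − 0%) = 3.6600%.
WACC = 0.6514 × 9.7764% + 0.1086 × 4.7154% + 0.2400 × 3.6600% = 7.7589%.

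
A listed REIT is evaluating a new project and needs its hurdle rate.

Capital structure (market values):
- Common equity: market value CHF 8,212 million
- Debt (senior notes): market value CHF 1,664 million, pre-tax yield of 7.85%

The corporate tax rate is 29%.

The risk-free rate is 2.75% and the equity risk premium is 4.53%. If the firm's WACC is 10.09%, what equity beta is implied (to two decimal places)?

1.82

Total capital V = 8212 + 1664 = 9876.
Equity weight = 8212/9876 = 0.8315.
Senior notes weight = 1664/9876 = 0.1685.
Debt contribution = 0.1685 × 7.85% × (1 − 29%) = 0.9391%.
Required equity contribution = 10.09% − 0.9391% = 9.1509%  ⇒  Re = 11.0052%.
CAPM: 11.0052% = 2.75% + β × 4.53%  ⇒  β = 1.8223.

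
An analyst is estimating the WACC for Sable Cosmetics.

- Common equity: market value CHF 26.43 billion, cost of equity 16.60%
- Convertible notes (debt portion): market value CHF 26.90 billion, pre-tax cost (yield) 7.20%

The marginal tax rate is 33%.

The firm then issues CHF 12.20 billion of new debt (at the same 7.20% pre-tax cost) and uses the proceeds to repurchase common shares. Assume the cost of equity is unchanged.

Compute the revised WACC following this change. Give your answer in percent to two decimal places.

After the change:
Total capital V = 14.23 + 39.1 = 53.33.
Equity: weight = 14.23/53.33 = 0.2668; cost = 16.6%.
Convertible notes (debt portion): weight = 39.1/53.33 = 0.7332; after-tax cost = 7.2% × (1 − 33%) = 4.8240%.
WACC = 0.2668 × 16.6000% + 0.7332 × 4.8240% = 7.9662%.

7.97%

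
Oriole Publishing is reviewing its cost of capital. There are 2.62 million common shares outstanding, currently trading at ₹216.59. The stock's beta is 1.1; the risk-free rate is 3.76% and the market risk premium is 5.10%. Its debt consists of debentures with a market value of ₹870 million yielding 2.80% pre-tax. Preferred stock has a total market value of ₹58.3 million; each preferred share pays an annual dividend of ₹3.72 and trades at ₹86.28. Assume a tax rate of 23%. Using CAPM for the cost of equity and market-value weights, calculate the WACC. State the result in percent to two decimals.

Cost of equity via CAPM: Re = 3.76% + 1.1 × 5.1% = 9.3700%.
Cost of preferred: Rp = 3.72 / 86.28 = 4.3115%.
Market value of equity E = 216.59 × 2.62m = 567.4658m.
Total capital V = 567.4658 + 58.3 + 870 = 1495.7658.
Equity: weight = 567.4658/1495.7658 = 0.3794; cost = 9.37%.
Preferred: weight = 58.3/1495.7658 = 0.0390; cost = 4.3115%.
Debentures: weight = 870/1495.7658 = 0.5816; after-tax cost = 2.8% × (1 − 23%) = 2.1560%.
WACC = 0.3794 × 9.3700% + 0.0390 × 4.3115% + 0.5816 × 2.1560% = 4.9769%.

4.98%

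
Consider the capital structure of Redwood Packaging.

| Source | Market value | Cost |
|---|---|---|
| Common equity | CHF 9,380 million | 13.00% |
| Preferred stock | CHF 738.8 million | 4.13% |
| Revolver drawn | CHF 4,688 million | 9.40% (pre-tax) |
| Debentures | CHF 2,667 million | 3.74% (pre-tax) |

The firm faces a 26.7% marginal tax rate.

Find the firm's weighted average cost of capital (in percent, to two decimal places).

Total capital V = 9380 + 738.8 + 4688 + 2667 = 17473.8.
Equity: weight = 9380/17473.8 = 0.5368; cost = 13%.
Preferred: weight = 738.8/17473.8 = 0.0423; cost = 4.13%.
Revolver drawn: weight = 4688/17473.8 = 0.2683; after-tax cost = 9.4% × (1 − 26.7%) = 6.8902%.
Debentures: weight = 2667/17473.8 = 0.1526; after-tax cost = 3.74% × (1 − 26.7%) = 2.7414%.
WACC = 0.5368 × 13.0000% + 0.0423 × 4.1300% + 0.2683 × 6.8902% + 0.1526 × 2.7414% = 9.4200%.

9.42%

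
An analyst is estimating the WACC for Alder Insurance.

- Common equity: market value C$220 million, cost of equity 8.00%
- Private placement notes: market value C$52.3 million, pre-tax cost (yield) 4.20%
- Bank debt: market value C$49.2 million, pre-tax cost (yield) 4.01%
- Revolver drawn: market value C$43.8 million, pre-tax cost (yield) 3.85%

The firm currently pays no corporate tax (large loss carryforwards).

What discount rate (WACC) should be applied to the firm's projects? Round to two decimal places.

Total capital V = 220 + 52.3 + 49.2 + 43.8 = 365.3.
Equity: weight = 220/365.3 = 0.6022; cost = 8%.
Private placement notes: weight = 52.3/365.3 = 0.1432; after-tax cost = 4.2% × (1 − 0%) = 4.2000%.
Bank debt: weight = 49.2/365.3 = 0.1347; after-tax cost = 4.01% × (1 − 0%) = 4.0100%.
Revolver drawn: weight = 43.8/365.3 = 0.1199; after-tax cost = 3.85% × (1 − 0%) = 3.8500%.
WACC = 0.6022 × 8.0000% + 0.1432 × 4.2000% + 0.1347 × 4.0100% + 0.1199 × 3.8500% = 6.4210%.

6.42%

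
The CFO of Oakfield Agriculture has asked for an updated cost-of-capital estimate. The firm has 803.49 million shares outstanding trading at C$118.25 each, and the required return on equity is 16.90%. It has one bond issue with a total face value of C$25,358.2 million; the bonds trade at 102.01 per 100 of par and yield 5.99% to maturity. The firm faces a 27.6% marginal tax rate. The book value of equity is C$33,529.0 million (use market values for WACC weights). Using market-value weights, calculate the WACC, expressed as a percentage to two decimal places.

14.21%

Market value of equity E = 118.25 × 803.49m = 95012.6925m. Market value of debt D = 25358.2m × 102.01/100 = 25867.89982m.
Total capital V = 95012.6925 + 25867.89982 = 120880.59232.
Equity: weight = 95012.6925/120880.59232 = 0.7860; cost = 16.9%.
Bonds outstanding: weight = 25867.89982/120880.59232 = 0.2140; after-tax cost = 5.99% × (1 − 27.6%) = 4.3368%.
WACC = 0.7860 × 16.9000% + 0.2140 × 4.3368% = 14.2115%.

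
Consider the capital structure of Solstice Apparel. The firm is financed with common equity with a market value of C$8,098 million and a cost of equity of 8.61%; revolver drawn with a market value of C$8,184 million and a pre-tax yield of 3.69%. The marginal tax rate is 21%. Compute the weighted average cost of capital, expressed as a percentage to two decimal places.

Total capital V = 8098 + 8184 = 16282.
Equity: weight = 8098/16282 = 0.4974; cost = 8.61%.
Revolver drawn: weight = 8184/16282 = 0.5026; after-tax cost = 3.69% × (1 − 21%) = 2.9151%.
WACC = 0.4974 × 8.6100% + 0.5026 × 2.9151% = 5.7475%.

5.75%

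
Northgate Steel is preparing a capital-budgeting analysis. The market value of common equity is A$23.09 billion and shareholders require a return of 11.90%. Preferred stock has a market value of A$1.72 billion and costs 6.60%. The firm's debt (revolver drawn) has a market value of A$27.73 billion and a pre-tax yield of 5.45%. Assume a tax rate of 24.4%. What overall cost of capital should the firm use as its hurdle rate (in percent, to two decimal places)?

7.62%

Total capital V = 23.09 + 1.72 + 27.73 = 52.54.
Equity: weight = 23.09/52.54 = 0.4395; cost = 11.9%.
Preferred: weight = 1.72/52.54 = 0.0327; cost = 6.6%.
Revolver drawn: weight = 27.73/52.54 = 0.5278; after-tax cost = 5.45% × (1 − 24.4%) = 4.1202%.
WACC = 0.4395 × 11.9000% + 0.0327 × 6.6000% + 0.5278 × 4.1202% = 7.6204%.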